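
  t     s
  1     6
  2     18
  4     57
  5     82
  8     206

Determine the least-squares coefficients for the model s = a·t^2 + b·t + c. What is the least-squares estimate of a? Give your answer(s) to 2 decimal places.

a = 3.04

From the data, Σt^2·t^2 = 4994, Σt^2·t = 710, Σt^2 = 110, Σt·t = 110, Σt = 20, Σ1 = 5.
For Mᵀs: Σt^2·s = 16224, Σt·s = 2328, Σs = 369.
Solving the 3×3 system (Gaussian elimination) gives a = 73/24, b = 41/40, c = 167/60.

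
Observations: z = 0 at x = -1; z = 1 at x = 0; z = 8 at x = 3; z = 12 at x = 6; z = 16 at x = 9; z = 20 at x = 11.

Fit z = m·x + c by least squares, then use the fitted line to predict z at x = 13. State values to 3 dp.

ẑ = 23.278

Compute the Gram sums: Σx·x = 248, Σx = 28, Σ1 = 6.
Right-hand side: Σx·z = 460, Σz = 57.
AᵀA·[m, c]ᵀ = Aᵀz becomes [[248, 28]; [28, 6]]·[m, c]ᵀ = [460, 57]ᵀ.
Eliminating c: 6·(row 1) − 28·(row 2) gives 704·m = 6·460 − 28·57 = 1164, so m = 291/176.
Then c = (57 − 28·(291/176))/6 = 157/88.
At x = 13: ẑ = (291/176)·(13) + (157/88)·(1) = 4097/176.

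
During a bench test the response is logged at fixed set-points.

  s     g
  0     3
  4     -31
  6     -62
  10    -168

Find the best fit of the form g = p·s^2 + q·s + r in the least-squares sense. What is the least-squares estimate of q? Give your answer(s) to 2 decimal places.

q = -2.04

Compute the Gram sums: Σs^2·s^2 = 11552, Σs^2·s = 1280, Σs^2 = 152, Σs·s = 152, Σs = 20, Σ1 = 4.
For Mᵀg: Σs^2·g = -19528, Σs·g = -2176, Σg = -258.
Normal equations: [[11552, 1280, 152]; [1280, 152, 20]; [152, 20, 4]]·[p, q, r]ᵀ = [-19528, -2176, -258]ᵀ.
Solving the 3×3 system (Gaussian elimination) gives p = -3/2, q = -53/26, r = 35/13.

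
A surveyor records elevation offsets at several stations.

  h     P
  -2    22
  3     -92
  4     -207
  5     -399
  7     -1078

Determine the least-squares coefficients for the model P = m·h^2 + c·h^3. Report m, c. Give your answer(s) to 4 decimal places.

m = -0.9062, c = -3.0135

Compute the Gram sums: Σh^2·h^2 = 3379, Σh^2·h^3 = 21167, Σh^3·h^3 = 138163.
Right-hand side: Σh^2·P = -66849, Σh^3·P = -435537.
det = 3379·138163 − 21167² = 18810888.
m = ((-66849)·138163 − 21167·(-435537))/18810888 = -1420559/1567574; c = (3379·(-435537) − 21167·(-66849))/18810888 = -4723895/1567574.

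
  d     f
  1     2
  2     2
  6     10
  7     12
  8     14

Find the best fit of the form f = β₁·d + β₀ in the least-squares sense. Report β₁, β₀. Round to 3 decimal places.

From the data, Σd·d = 154, Σd = 24, Σ1 = 5.
And Σd·f = 262, Σf = 40.
Determinant 154·5 − 24² = 194.
β₁ = (262·5 − 24·40)/194 = 175/97; β₀ = (154·40 − 24·262)/194 = -64/97.

β₁ = 1.804, β₀ = -0.660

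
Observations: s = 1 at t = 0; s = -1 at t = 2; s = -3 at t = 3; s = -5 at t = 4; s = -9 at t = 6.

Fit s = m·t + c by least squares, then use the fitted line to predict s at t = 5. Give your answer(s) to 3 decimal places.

Sums needed: Σt·t = 65, Σt = 15, Σ1 = 5.
And Σt·s = -85, Σs = -17.
So MᵀM·[m, c]ᵀ = Mᵀs: [[65, 15]; [15, 5]]·[m, c]ᵀ = [-85, -17]ᵀ.
det = 65·5 − 15² = 100.
m = ((-85)·5 − 15·(-17))/100 = -17/10; c = (65·(-17) − 15·(-85))/100 = 17/10.
At t = 5: ŝ = (-17/10)·(5) + (17/10)·(1) = -34/5.

ŝ = -6.800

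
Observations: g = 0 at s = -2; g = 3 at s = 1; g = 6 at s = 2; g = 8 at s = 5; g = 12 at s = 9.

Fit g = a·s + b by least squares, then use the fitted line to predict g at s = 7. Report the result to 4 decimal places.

ĝ = 10.1429

The normal equations are: 115·a + 15·b = 163;  15·a + 5·b = 29.
Eliminating b: 5·(row 1) − 15·(row 2) gives 350·a = 5·163 − 15·29 = 380, so a = 38/35.
Then b = (29 − 15·(38/35))/5 = 89/35.
At s = 7: ĝ = (38/35)·(7) + (89/35)·(1) = 71/7.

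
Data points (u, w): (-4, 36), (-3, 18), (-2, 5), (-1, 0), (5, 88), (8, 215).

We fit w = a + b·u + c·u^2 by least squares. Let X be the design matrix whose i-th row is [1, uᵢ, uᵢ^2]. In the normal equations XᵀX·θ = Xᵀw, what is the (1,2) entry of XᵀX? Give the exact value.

3

Row 1 ↔ basis 1, column 2 ↔ basis u, so (XᵀX)_{1,2} = Σᵢ u = (1)·(-4) + (1)·(-3) + (1)·(-2) + (1)·(-1) + (1)·(5) + (1)·(8) = 3.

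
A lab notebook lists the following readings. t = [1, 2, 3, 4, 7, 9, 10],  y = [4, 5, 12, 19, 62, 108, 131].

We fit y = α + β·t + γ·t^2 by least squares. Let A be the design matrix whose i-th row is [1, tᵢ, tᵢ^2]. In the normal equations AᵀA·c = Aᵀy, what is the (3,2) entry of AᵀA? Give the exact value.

2172

Row 3 ↔ basis t^2, column 2 ↔ basis t, so (AᵀA)_{3,2} = Σᵢ (t^2)·(t) = (1)·(1) + (4)·(2) + (9)·(3) + (16)·(4) + (49)·(7) + (81)·(9) + (100)·(10) = 2172.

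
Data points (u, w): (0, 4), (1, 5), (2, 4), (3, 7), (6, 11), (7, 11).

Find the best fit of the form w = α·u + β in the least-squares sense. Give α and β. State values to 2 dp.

Compute the Gram sums: Σu·u = 99, Σu = 19, Σ1 = 6.
Moment sums: Σu·w = 177, Σw = 42.
Normal equations: [[99, 19]; [19, 6]]·[α, β]ᵀ = [177, 42]ᵀ.
Eliminating β: 6·(row 1) − 19·(row 2) gives 233·α = 6·177 − 19·42 = 264, so α = 264/233.
Then β = (42 − 19·(264/233))/6 = 795/233.

α = 1.13, β = 3.41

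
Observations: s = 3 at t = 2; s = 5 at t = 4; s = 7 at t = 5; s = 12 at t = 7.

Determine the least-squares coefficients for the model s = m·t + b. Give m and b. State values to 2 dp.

m = 1.81, b = -1.38

With design matrix X, XᵀX = [[94, 18]; [18, 4]] and Xᵀs = [145, 27]ᵀ.
Eliminating b: 4·(row 1) − 18·(row 2) gives 52·m = 4·145 − 18·27 = 94, so m = 47/26.
Then b = (27 − 18·(47/26))/4 = -18/13.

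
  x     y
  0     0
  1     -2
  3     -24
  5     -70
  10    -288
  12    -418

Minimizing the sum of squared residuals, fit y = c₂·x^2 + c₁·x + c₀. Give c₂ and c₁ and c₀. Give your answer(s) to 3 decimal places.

Normal-equation sums: Σx^2·x^2 = 31443, Σx^2·x = 2881, Σx^2 = 279, Σx·x = 279, Σx = 31, Σ1 = 6.
For Mᵀy: Σx^2·y = -90960, Σx·y = -8320, Σy = -802.
MᵀM·[c₂, c₁, c₀]ᵀ = Mᵀy becomes [[31443, 2881, 279]; [2881, 279, 31]; [279, 31, 6]]·[c₂, c₁, c₀]ᵀ = [-90960, -8320, -802]ᵀ.
Row-reducing yields c₂ = -548395/183948, c₁ = 59429/61316, c₀ = -4249/91974.

c₂ = -2.981, c₁ = 0.969, c₀ = -0.046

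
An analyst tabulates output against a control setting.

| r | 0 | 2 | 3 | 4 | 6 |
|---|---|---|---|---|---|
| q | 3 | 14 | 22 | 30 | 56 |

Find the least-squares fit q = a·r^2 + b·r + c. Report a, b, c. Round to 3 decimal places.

a = 0.893, b = 3.393, c = 3.214

From the data, Σr^2·r^2 = 1649, Σr^2·r = 315, Σr^2 = 65, Σr·r = 65, Σr = 15, Σ1 = 5.
And Σr^2·q = 2750, Σr·q = 550, Σq = 125.
Solving the 3×3 system (Gaussian elimination) gives a = 25/28, b = 95/28, c = 45/14.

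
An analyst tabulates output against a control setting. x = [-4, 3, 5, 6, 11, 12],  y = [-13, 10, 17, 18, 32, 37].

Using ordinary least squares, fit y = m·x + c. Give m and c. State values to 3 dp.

Compute the Gram sums: Σx·x = 351, Σx = 33, Σ1 = 6.
And Σx·y = 1071, Σy = 101.
Normal equations: [[351, 33]; [33, 6]]·[m, c]ᵀ = [1071, 101]ᵀ.
Eliminating c: 6·(row 1) − 33·(row 2) gives 1017·m = 6·1071 − 33·101 = 3093, so m = 1031/339.
Then c = (101 − 33·(1031/339))/6 = 12/113.

m = 3.041, c = 0.106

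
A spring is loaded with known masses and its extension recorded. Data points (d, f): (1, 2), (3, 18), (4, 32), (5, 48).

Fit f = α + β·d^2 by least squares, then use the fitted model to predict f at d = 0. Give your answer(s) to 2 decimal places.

f̂ = 0.50

Compute the Gram sums: Σ1 = 4, Σd^2 = 51, Σd^2·d^2 = 963.
Moment sums: Σf = 100, Σd^2·f = 1876.
Normal equations: [[4, 51]; [51, 963]]·[α, β]ᵀ = [100, 1876]ᵀ.
Determinant 4·963 − 51² = 1251.
α = (100·963 − 51·1876)/1251 = 208/417; β = (4·1876 − 51·100)/1251 = 2404/1251.
At d = 0: f̂ = (208/417)·(1) + (2404/1251)·(0) = 208/417.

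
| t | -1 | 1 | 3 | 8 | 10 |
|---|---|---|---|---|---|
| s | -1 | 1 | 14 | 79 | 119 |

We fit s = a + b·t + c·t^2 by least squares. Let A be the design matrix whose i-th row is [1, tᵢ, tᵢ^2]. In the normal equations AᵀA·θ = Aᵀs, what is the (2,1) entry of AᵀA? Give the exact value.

Row 2 ↔ basis t, column 1 ↔ basis 1, so (AᵀA)_{2,1} = Σᵢ t = (-1)·(1) + (1)·(1) + (3)·(1) + (8)·(1) + (10)·(1) = 21.

21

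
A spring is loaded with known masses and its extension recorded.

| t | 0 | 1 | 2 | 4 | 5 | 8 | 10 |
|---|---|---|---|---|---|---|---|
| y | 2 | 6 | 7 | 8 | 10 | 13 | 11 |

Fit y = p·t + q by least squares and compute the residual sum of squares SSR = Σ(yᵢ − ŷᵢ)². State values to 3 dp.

The normal equations are: 210·p + 30·q = 316;  30·p + 7·q = 57.
(Σt·t = 210, Σt = 30, Σ1 = 7, Σt·y = 316, Σy = 57.)
det = 210·7 − 30² = 570.
p = (316·7 − 30·57)/570 = 251/285; q = (210·57 − 30·316)/570 = 83/19.
Residuals: -45/19, 214/285, 248/285, 31/285, 70/57, 452/285, -124/57; SSR = 4474/285.

SSR = 15.698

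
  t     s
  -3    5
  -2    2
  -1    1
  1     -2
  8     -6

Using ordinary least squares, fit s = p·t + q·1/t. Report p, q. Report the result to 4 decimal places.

p = -0.8251, q = -0.9641

The normal equations are: 79·p + 5·q = -70;  5·p + (1369/576)·q = -77/12.
(Σt·t = 79, Σt·1/t = 5, Σ1/t·1/t = 1369/576, Σt·s = -70, Σ1/t·s = -77/12.)
Determinant 79·(1369/576) − 5² = 93751/576.
p = ((-70)·(1369/576) − 5·(-77/12))/(93751/576) = -11050/13393; q = (79·(-77/12) − 5·(-70))/(93751/576) = -12912/13393.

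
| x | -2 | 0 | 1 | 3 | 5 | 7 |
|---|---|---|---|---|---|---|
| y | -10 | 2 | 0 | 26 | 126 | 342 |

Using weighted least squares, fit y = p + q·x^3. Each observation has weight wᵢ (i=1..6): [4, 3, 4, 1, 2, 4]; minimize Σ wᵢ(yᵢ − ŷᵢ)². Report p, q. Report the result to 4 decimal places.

Sums needed: Σwᵢ·1 = 18, Σwᵢ·x^3 = 1621, Σwᵢ·x^3·x^3 = 502835.
Moment sums: Σwᵢ·y = 1612, Σwᵢ·x^3·y = 501746.
Normal equations: [[18, 1621]; [1621, 502835]]·[p, q]ᵀ = [1612, 501746]ᵀ.
Eliminating q: 502835·(row 1) − 1621·(row 2) gives 6423389·p = 502835·1612 − 1621·501746 = -2760246, so p = -2760246/6423389.
Then q = (501746 − 1621·(-2760246/6423389))/502835 = 6418376/6423389.

p = -0.4297, q = 0.9992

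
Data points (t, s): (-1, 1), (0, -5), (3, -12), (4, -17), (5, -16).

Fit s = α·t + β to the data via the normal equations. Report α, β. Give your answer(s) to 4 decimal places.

α = -2.8806, β = -3.4627

The normal system XᵀX·[α, β]ᵀ = Xᵀs is [[51, 11]; [11, 5]]·[α, β]ᵀ = [-185, -49]ᵀ.
Δ = 51·5 − 11² = 134.
α = ((-185)·5 − 11·(-49))/134 = -193/67; β = (51·(-49) − 11·(-185))/134 = -232/67.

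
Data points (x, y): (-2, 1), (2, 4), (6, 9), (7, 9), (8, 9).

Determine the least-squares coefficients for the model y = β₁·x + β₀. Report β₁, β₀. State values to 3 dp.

MᵀM·[β₁, β₀]ᵀ = Mᵀy reads: 157·β₁ + 21·β₀ = 195;  21·β₁ + 5·β₀ = 32.
(Σx·x = 157, Σx = 21, Σ1 = 5, Σx·y = 195, Σy = 32.)
Δ = 157·5 − 21² = 344.
β₁ = (195·5 − 21·32)/344 = 303/344; β₀ = (157·32 − 21·195)/344 = 929/344.

β₁ = 0.881, β₀ = 2.701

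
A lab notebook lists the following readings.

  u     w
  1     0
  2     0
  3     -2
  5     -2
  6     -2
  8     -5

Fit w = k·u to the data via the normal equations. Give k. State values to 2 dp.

Normal-equation sums: Σu·u = 139.
And Σu·w = -68.
So MᵀM·[k]ᵀ = Mᵀw: [[139]]·[k]ᵀ = [-68]ᵀ.
Hence k = -68 / 139 ≈ -0.489209.

k = -0.49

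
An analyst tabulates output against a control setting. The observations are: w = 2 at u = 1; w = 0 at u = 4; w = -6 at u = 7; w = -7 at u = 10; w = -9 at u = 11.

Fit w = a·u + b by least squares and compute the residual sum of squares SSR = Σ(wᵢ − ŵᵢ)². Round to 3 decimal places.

SSR = 4.321

Sums needed: Σu·u = 287, Σu = 33, Σ1 = 5.
Right-hand side: Σu·w = -209, Σw = -20.
MᵀM·[a, b]ᵀ = Mᵀw becomes [[287, 33]; [33, 5]]·[a, b]ᵀ = [-209, -20]ᵀ.
Δ = 287·5 − 33² = 346.
a = ((-209)·5 − 33·(-20))/346 = -385/346; b = (287·(-20) − 33·(-209))/346 = 1157/346.
Residuals: -40/173, 383/346, -269/173, 271/346, -18/173; SSR = 1495/346.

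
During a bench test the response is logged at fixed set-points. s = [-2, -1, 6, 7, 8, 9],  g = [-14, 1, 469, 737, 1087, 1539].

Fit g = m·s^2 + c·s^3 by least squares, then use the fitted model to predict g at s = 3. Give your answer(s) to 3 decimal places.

ĝ = 63.374

The normal equations are: 14371·m + 116367·c = 247169;  116367·m + 957955·c = 2032681.
det = 14371·957955 − 116367² = 225492616.
m = (247169·957955 − 116367·2032681)/225492616 = 59947367/56373154; c = (14371·2032681 − 116367·247169)/225492616 = 112335907/56373154.
At s = 3: ĝ = (59947367/56373154)·(9) + (112335907/56373154)·(27) = 1786297896/28186577.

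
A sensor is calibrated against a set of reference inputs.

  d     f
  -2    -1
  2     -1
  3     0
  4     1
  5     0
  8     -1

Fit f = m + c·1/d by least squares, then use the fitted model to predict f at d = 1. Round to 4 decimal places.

f̂ = 0.2802

Entries of AᵀA: Σ1 = 6, Σ1/d = 109/120, Σ1/d·1/d = 10501/14400.
Moment sums: Σf = -2, Σ1/d·f = 1/8.
Δ = 6·(10501/14400) − (109/120)² = 2045/576.
m = ((-2)·(10501/14400) − (109/120)·(1/8))/(2045/576) = -22637/51125; c = (6·(1/8) − (109/120)·(-2))/(2045/576) = 7392/10225.
At d = 1: f̂ = (-22637/51125)·(1) + (7392/10225)·(1) = 14323/51125.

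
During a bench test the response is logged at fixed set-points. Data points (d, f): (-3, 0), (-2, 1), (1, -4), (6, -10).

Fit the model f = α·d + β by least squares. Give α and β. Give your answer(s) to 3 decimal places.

α = -1.214, β = -2.643

Setting ∂/∂α … = 0 gives: 50·α + 2·β = -66;  2·α + 4·β = -13.
det = 50·4 − 2² = 196.
α = ((-66)·4 − 2·(-13))/196 = -17/14; β = (50·(-13) − 2·(-66))/196 = -37/14.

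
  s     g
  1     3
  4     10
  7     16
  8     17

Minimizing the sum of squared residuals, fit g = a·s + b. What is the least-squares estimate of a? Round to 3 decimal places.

a = 2.033

Compute the Gram sums: Σs·s = 130, Σs = 20, Σ1 = 4.
Moment sums: Σs·g = 291, Σg = 46.
det = 130·4 − 20² = 120.
a = (291·4 − 20·46)/120 = 61/30; b = (130·46 − 20·291)/120 = 4/3.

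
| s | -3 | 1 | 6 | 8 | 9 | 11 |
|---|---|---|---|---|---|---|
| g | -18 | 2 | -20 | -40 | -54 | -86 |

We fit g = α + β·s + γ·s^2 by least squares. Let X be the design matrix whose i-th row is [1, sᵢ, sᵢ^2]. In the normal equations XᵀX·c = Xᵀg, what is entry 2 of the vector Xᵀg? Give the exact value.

Entry 2 ↔ basis s, so (Xᵀg)_{2} = Σᵢ (s)·gᵢ = (-3)·(-18) + (1)·(2) + (6)·(-20) + (8)·(-40) + (9)·(-54) + (11)·(-86) = -1816.

-1816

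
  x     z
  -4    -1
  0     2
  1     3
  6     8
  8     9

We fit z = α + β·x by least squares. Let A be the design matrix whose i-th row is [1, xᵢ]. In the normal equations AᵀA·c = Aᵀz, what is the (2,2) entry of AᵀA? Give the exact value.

117

Row 2 ↔ basis x, column 2 ↔ basis x, so (AᵀA)_{2,2} = Σᵢ (x)·(x) = (-4)·(-4) + (0)·(0) + (1)·(1) + (6)·(6) + (8)·(8) = 117.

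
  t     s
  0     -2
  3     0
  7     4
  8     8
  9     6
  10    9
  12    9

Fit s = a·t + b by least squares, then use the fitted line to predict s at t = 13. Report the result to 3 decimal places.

ŝ = 10.973

The normal equations are: 447·a + 49·b = 344;  49·a + 7·b = 34.
(Σt·t = 447, Σt = 49, Σ1 = 7, Σt·s = 344, Σs = 34.)
det = 447·7 − 49² = 728.
a = (344·7 − 49·34)/728 = 53/52; b = (447·34 − 49·344)/728 = -829/364.
At t = 13: ŝ = (53/52)·(13) + (-829/364)·(1) = 1997/182.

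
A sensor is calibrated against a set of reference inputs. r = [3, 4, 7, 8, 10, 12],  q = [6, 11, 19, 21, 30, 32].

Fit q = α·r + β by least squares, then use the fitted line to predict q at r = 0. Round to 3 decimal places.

q̂ = -1.713

The normal equations are: 382·α + 44·β = 1047;  44·α + 6·β = 119.
Δ = 382·6 − 44² = 356.
α = (1047·6 − 44·119)/356 = 523/178; β = (382·119 − 44·1047)/356 = -305/178.
At r = 0: q̂ = (523/178)·(0) + (-305/178)·(1) = -305/178.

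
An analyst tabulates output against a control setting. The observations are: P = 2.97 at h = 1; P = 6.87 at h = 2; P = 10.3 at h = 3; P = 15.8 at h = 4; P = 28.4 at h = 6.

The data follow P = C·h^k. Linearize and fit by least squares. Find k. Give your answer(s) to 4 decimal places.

k = 1.2421

Taking logs, ln P = k·ln h + ln C, so regress ln P on ln h.
Σln h = 4.9698, Σ(ln h)² = 6.8196, Σln P = 11.4543, Σln h·ln P = 13.7200.
Equations: 6.8196·k + 4.9698·ln C = 13.7200;  4.9698·k + 5·ln C = 11.4543.
Δ = 6.8196·5 − (4.9698)² = 9.3990; k = (13.7200·5 − 4.9698·11.4543)/9.3990 = 1.24211, ln C = (6.8196·11.4543 − 4.9698·13.7200)/9.3990 = 1.05624.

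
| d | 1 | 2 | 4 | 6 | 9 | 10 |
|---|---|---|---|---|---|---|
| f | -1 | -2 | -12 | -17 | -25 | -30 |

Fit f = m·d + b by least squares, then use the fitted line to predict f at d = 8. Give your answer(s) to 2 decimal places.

f̂ = -23.05

From the data, Σd·d = 238, Σd = 32, Σ1 = 6.
And Σd·f = -680, Σf = -87.
Normal equations: [[238, 32]; [32, 6]]·[m, b]ᵀ = [-680, -87]ᵀ.
Eliminating b: 6·(row 1) − 32·(row 2) gives 404·m = 6·(-680) − 32·(-87) = -1296, so m = -324/101.
Then b = ((-87) − 32·(-324/101))/6 = 527/202.
At d = 8: f̂ = (-324/101)·(8) + (527/202)·(1) = -4657/202.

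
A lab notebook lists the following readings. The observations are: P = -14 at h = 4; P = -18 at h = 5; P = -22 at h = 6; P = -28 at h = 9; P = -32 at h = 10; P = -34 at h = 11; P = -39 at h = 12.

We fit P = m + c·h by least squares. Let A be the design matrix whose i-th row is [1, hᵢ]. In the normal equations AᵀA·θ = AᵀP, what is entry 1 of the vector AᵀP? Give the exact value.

-187

Entry 1 ↔ basis 1, so (AᵀP)_{1} = Σᵢ Pᵢ = (1)·(-14) + (1)·(-18) + (1)·(-22) + (1)·(-28) + (1)·(-32) + (1)·(-34) + (1)·(-39) = -187.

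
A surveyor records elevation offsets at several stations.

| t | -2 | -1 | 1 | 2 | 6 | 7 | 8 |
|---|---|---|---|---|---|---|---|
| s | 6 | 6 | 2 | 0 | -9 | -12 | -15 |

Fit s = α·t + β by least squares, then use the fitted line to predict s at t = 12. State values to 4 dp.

From the data, Σt·t = 159, Σt = 21, Σ1 = 7.
For Aᵀs: Σt·s = -274, Σs = -22.
So AᵀA·[α, β]ᵀ = Aᵀs: [[159, 21]; [21, 7]]·[α, β]ᵀ = [-274, -22]ᵀ.
det = 159·7 − 21² = 672.
α = ((-274)·7 − 21·(-22))/672 = -13/6; β = (159·(-22) − 21·(-274))/672 = 47/14.
At t = 12: ŝ = (-13/6)·(12) + (47/14)·(1) = -317/14.

ŝ = -22.6429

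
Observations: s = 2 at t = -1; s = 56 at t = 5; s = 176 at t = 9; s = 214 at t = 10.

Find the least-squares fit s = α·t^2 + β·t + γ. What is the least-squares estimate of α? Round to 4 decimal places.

α = 2.0559

Forming MᵀM = [[17187, 1853, 207]; [1853, 207, 23]; [207, 23, 4]] and Mᵀs = [37058, 4002, 448]ᵀ gives MᵀM·[α, β, γ]ᵀ = Mᵀs.
Inverting the 3×3 Gram matrix, [α, β, γ]ᵀ = [368/179, 152/179, 130/179]ᵀ.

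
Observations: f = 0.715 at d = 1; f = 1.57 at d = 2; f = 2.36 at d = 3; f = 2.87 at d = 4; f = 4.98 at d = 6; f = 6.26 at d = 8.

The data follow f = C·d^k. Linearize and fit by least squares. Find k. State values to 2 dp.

Let Y = ln f. Fitting Y = k·ln d + ln C by least squares:
Sums: Σln d = 7.0493, Σ(ln d)² = 11.1437, Σln f = 5.4682, Σln d·ln f = 9.4082.
Normal system: [[11.1437, 7.0493]; [7.0493, 6]]·[k, ln C]ᵀ = [9.4082, 5.4682]ᵀ.
Solving (det = 17.1702): k = 1.04265, ln C = -0.31363.

k = 1.04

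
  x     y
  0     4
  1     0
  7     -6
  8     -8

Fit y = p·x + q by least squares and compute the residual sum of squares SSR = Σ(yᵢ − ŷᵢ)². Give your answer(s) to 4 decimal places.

SSR = 3.8800

Compute the Gram sums: Σx·x = 114, Σx = 16, Σ1 = 4.
Moment sums: Σx·y = -106, Σy = -10.
Normal equations: [[114, 16]; [16, 4]]·[p, q]ᵀ = [-106, -10]ᵀ.
Δ = 114·4 − 16² = 200.
p = ((-106)·4 − 16·(-10))/200 = -33/25; q = (114·(-10) − 16·(-106))/200 = 139/50.
Residuals: 61/50, -73/50, 23/50, -11/50; SSR = 97/25.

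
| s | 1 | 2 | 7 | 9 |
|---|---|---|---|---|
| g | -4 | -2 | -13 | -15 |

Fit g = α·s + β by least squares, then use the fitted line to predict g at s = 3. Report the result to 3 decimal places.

Entries of MᵀM: Σs·s = 135, Σs = 19, Σ1 = 4.
Right-hand side: Σs·g = -234, Σg = -34.
Eliminating β: 4·(row 1) − 19·(row 2) gives 179·α = 4·(-234) − 19·(-34) = -290, so α = -290/179.
Then β = ((-34) − 19·(-290/179))/4 = -144/179.
At s = 3: ĝ = (-290/179)·(3) + (-144/179)·(1) = -1014/179.

ĝ = -5.665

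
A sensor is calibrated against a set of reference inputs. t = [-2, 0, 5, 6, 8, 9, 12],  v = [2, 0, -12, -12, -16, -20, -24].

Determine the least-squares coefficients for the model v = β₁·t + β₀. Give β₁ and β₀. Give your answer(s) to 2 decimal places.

From the data, Σt·t = 354, Σt = 38, Σ1 = 7.
And Σt·v = -732, Σv = -82.
det = 354·7 − 38² = 1034.
β₁ = ((-732)·7 − 38·(-82))/1034 = -1004/517; β₀ = (354·(-82) − 38·(-732))/1034 = -606/517.

β₁ = -1.94, β₀ = -1.17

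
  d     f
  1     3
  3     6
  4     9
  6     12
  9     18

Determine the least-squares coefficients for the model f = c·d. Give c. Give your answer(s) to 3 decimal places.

c = 2.035

Forming AᵀA = [[143]] and Aᵀf = [291]ᵀ gives AᵀA·[c]ᵀ = Aᵀf.
c = 291/143 = 2.03497.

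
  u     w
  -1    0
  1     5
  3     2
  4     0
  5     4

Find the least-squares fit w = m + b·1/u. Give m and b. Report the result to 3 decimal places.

The normal equations are: 5·m + (47/60)·b = 11;  (47/60)·m + (7969/3600)·b = 97/15.
Determinant 5·(7969/3600) − (47/60)² = 9409/900.
m = (11·(7969/3600) − (47/60)·(97/15))/(9409/900) = 69423/37636; b = (5·(97/15) − (47/60)·11)/(9409/900) = 21345/9409.

m = 1.845, b = 2.269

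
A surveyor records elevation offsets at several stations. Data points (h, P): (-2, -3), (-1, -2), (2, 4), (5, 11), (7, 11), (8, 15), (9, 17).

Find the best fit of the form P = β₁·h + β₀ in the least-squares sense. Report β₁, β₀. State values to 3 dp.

β₁ = 1.802, β₀ = 0.365

Setting ∂/∂β₁ … = 0 gives: 228·β₁ + 28·β₀ = 421;  28·β₁ + 7·β₀ = 53.
Eliminating β₀: 7·(row 1) − 28·(row 2) gives 812·β₁ = 7·421 − 28·53 = 1463, so β₁ = 209/116.
Then β₀ = (53 − 28·(209/116))/7 = 74/203.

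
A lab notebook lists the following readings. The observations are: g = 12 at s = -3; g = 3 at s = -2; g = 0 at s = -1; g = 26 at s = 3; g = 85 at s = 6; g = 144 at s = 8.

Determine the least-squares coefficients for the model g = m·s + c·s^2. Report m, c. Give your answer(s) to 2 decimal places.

The normal equations are: 123·m + 719·c = 1698;  719·m + 5571·c = 12630.
(Σs·s = 123, Σs·s^2 = 719, Σs^2·s^2 = 5571, Σs·g = 1698, Σs^2·g = 12630.)
Determinant 123·5571 − 719² = 168272.
m = (1698·5571 − 719·12630)/168272 = 94647/42068; c = (123·12630 − 719·1698)/168272 = 83157/42068.

m = 2.25, c = 1.98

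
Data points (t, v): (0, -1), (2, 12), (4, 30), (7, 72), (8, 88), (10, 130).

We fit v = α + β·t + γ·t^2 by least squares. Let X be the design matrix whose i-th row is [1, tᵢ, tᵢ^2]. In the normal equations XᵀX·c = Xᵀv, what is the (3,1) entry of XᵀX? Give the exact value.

Row 3 ↔ basis t^2, column 1 ↔ basis 1, so (XᵀX)_{3,1} = Σᵢ t^2 = (0)·(1) + (4)·(1) + (16)·(1) + (49)·(1) + (64)·(1) + (100)·(1) = 233.

233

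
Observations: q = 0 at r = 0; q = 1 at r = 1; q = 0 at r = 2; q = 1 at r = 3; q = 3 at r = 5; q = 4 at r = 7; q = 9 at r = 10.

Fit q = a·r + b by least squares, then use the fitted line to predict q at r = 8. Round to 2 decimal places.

q̂ = 5.99

Sums needed: Σr·r = 188, Σr = 28, Σ1 = 7.
Moment sums: Σr·q = 137, Σq = 18.
Eliminating b: 7·(row 1) − 28·(row 2) gives 532·a = 7·137 − 28·18 = 455, so a = 65/76.
Then b = (18 − 28·(65/76))/7 = -113/133.
At r = 8: q̂ = (65/76)·(8) + (-113/133)·(1) = 797/133.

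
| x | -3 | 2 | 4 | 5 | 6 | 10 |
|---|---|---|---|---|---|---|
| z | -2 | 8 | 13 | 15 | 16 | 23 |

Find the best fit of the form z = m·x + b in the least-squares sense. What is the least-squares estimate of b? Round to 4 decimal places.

Sums needed: Σx·x = 190, Σx = 24, Σ1 = 6.
And Σx·z = 475, Σz = 73.
Normal equations: [[190, 24]; [24, 6]]·[m, b]ᵀ = [475, 73]ᵀ.
Eliminating b: 6·(row 1) − 24·(row 2) gives 564·m = 6·475 − 24·73 = 1098, so m = 183/94.
Then b = (73 − 24·(183/94))/6 = 1235/282.

b = 4.3794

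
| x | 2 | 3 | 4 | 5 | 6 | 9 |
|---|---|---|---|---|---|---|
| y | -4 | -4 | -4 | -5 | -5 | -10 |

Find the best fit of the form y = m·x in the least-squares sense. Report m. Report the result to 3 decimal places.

m = -1.058

Forming AᵀA = [[171]] and Aᵀy = [-181]ᵀ gives AᵀA·[m]ᵀ = Aᵀy.
m = (-181)/171 = -1.05848.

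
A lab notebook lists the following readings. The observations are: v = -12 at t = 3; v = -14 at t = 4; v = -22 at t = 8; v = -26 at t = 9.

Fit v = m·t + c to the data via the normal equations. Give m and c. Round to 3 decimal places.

With design matrix A, AᵀA = [[170, 24]; [24, 4]] and Aᵀv = [-502, -74]ᵀ.
Δ = 170·4 − 24² = 104.
m = ((-502)·4 − 24·(-74))/104 = -29/13; c = (170·(-74) − 24·(-502))/104 = -133/26.

m = -2.231, c = -5.115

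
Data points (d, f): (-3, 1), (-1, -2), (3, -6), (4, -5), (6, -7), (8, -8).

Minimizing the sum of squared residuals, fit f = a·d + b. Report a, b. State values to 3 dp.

The normal system XᵀX·[a, b]ᵀ = Xᵀf is [[135, 17]; [17, 6]]·[a, b]ᵀ = [-145, -27]ᵀ.
Determinant 135·6 − 17² = 521.
a = ((-145)·6 − 17·(-27))/521 = -411/521; b = (135·(-27) − 17·(-145))/521 = -1180/521.

a = -0.789, b = -2.265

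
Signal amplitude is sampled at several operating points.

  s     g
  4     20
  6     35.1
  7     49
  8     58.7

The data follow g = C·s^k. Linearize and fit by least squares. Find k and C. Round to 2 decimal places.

Linearized form: ln g = k·ln s + ln C. From the 4 transformed points,
Σln s = 7.2034, Σ(ln s)² = 13.2429, Σln g = 14.5182, Σln s·ln g = 26.5699.
Equations: 13.2429·k + 7.2034·ln C = 26.5699;  7.2034·k + 4·ln C = 14.5182.
Solving (det = 1.0824): k = 1.56999, ln C = 0.80223, so C = exp(0.80223) = 2.23050.

k = 1.57, C = 2.23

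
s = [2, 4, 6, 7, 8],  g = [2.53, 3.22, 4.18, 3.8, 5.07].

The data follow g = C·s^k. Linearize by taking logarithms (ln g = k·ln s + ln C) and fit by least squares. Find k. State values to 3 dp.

With ln gᵢ as the transformed response and ln sᵢ as the regressor:
Σln s = 7.8966, Σ(ln s)² = 13.7233, Σln g = 6.4863, Σln s·ln g = 10.8007.
Normal system: [[13.7233, 7.8966]; [7.8966, 5]]·[k, ln C]ᵀ = [10.8007, 6.4863]ᵀ.
Slope k = (n·Σln s·ln g − Σln s·Σln g)/(n·Σ(ln s)² − (Σln s)²) = (5·10.8007 − 7.8966·6.4863)/6.2610 = 0.44474; ln C = (Σln g − k·Σln s)/n = 0.59488.

k = 0.445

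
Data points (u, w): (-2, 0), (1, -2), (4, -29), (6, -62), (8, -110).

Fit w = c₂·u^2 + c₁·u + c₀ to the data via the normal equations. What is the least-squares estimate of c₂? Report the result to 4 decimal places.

c₂ = -1.5272

Entries of AᵀA: Σu^2·u^2 = 5665, Σu^2·u = 785, Σu^2 = 121, Σu·u = 121, Σu = 17, Σ1 = 5.
Moment sums: Σu^2·w = -9738, Σu·w = -1370, Σw = -203.
AᵀA·[c₂, c₁, c₀]ᵀ = Aᵀw becomes [[5665, 785, 121]; [785, 121, 17]; [121, 17, 5]]·[c₂, c₁, c₀]ᵀ = [-9738, -1370, -203]ᵀ.
Inverting the 3×3 Gram matrix, [c₂, c₁, c₀]ᵀ = [-15935/10434, -36067/20868, 15547/6956]ᵀ.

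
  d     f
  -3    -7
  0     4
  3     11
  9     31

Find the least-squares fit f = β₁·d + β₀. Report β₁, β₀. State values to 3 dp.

β₁ = 3.114, β₀ = 2.743

Sums needed: Σd·d = 99, Σd = 9, Σ1 = 4.
Right-hand side: Σd·f = 333, Σf = 39.
Eliminating β₀: 4·(row 1) − 9·(row 2) gives 315·β₁ = 4·333 − 9·39 = 981, so β₁ = 109/35.
Then β₀ = (39 − 9·(109/35))/4 = 96/35.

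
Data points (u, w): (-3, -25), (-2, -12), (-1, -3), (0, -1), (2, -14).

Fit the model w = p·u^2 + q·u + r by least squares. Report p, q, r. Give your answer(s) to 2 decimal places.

p = -2.90, q = -0.64, r = -1.07

The normal equations are: 114·p + (-28)·q + 18·r = -332;  (-28)·p + 18·q + (-4)·r = 74;  18·p + (-4)·q + 5·r = -55.
Solving the 3×3 system (Gaussian elimination) gives p = -1969/679, q = -433/679, r = -727/679.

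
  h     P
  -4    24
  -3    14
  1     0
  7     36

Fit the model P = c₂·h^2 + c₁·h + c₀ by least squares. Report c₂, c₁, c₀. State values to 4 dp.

Compute the Gram sums: Σh^2·h^2 = 2739, Σh^2·h = 253, Σh^2 = 75, Σh·h = 75, Σh = 1, Σ1 = 4.
For AᵀP: Σh^2·P = 2274, Σh·P = 114, ΣP = 74.
Solving the 3×3 system (Gaussian elimination) gives c₂ = 8779/8950, c₁ = -16077/8950, c₀ = 2494/4475.

c₂ = 0.9809, c₁ = -1.7963, c₀ = 0.5573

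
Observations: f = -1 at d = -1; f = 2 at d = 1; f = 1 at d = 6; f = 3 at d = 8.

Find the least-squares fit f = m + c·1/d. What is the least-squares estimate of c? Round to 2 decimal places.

Entries of AᵀA: Σ1 = 4, Σ1/d = 7/24, Σ1/d·1/d = 1177/576.
For Aᵀf: Σf = 5, Σ1/d·f = 85/24.
So AᵀA·[m, c]ᵀ = Aᵀf: [[4, 7/24]; [7/24, 1177/576]]·[m, c]ᵀ = [5, 85/24]ᵀ.
Δ = 4·(1177/576) − (7/24)² = 1553/192.
m = (5·(1177/576) − (7/24)·(85/24))/(1553/192) = 5290/4659; c = (4·(85/24) − (7/24)·5)/(1553/192) = 2440/1553.

c = 1.57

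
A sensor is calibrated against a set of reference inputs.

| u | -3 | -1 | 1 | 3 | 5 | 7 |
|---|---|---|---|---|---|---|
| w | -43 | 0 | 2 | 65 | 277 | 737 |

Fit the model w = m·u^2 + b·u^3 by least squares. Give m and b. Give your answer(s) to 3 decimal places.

Setting ∂/∂m … = 0 gives: 3190·m + 19932·b = 43238;  19932·m + 134734·b = 290334.
Eliminating b: 134734·(row 1) − 19932·(row 2) gives 32516836·m = 134734·43238 − 19932·290334 = 38691404, so m = 9672851/8129209.
Then b = (290334 − 19932·(9672851/8129209))/134734 = 1462401/739019.

m = 1.190, b = 1.979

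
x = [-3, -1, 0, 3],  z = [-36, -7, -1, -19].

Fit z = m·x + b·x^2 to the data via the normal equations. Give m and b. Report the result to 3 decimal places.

Compute the Gram sums: Σx·x = 19, Σx·x^2 = -1, Σx^2·x^2 = 163.
Right-hand side: Σx·z = 58, Σx^2·z = -502.
MᵀM·[m, b]ᵀ = Mᵀz becomes [[19, -1]; [-1, 163]]·[m, b]ᵀ = [58, -502]ᵀ.
Eliminating b: 163·(row 1) − (-1)·(row 2) gives 3096·m = 163·58 − (-1)·(-502) = 8952, so m = 373/129.
Then b = ((-502) − (-1)·(373/129))/163 = -395/129.

m = 2.891, b = -3.062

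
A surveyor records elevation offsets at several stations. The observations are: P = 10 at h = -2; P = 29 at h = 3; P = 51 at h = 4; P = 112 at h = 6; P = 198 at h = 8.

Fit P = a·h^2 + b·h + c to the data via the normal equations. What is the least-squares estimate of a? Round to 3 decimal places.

Normal-equation sums: Σh^2·h^2 = 5745, Σh^2·h = 811, Σh^2 = 129, Σh·h = 129, Σh = 19, Σ1 = 5.
Right-hand side: Σh^2·P = 17821, Σh·P = 2527, ΣP = 400.
So XᵀX·[a, b, c]ᵀ = XᵀP: [[5745, 811, 129]; [811, 129, 19]; [129, 19, 5]]·[a, b, c]ᵀ = [17821, 2527, 400]ᵀ.
Solving the 3×3 system (Gaussian elimination) gives a = 32191/10738, b = 17123/21476, c = -1149/3068.

a = 2.998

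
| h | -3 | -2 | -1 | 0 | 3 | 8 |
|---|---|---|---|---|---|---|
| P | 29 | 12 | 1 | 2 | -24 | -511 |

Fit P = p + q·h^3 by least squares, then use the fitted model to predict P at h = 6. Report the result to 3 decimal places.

The normal system XᵀX·[p, q]ᵀ = XᵀP is [[6, 503]; [503, 263667]]·[p, q]ᵀ = [-491, -263160]ᵀ.
det = 6·263667 − 503² = 1328993.
p = ((-491)·263667 − 503·(-263160))/1328993 = 2908983/1328993; q = (6·(-263160) − 503·(-491))/1328993 = -1331987/1328993.
At h = 6: P̂ = (2908983/1328993)·(1) + (-1331987/1328993)·(216) = -284800209/1328993.

P̂ = -214.298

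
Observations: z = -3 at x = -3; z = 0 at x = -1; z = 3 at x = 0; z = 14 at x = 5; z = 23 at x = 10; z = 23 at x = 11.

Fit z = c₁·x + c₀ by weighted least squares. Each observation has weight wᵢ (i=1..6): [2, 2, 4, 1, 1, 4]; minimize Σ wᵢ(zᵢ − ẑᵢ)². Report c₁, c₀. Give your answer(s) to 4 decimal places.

Forming MᵀWM = [[629, 51]; [51, 14]] and MᵀWz = [1330, 135]ᵀ gives MᵀWM·[c₁, c₀]ᵀ = MᵀWz.
Determinant 629·14 − 51² = 6205.
c₁ = (1330·14 − 51·135)/6205 = 2347/1241; c₀ = (629·135 − 51·1330)/6205 = 201/73.

c₁ = 1.8912, c₀ = 2.7534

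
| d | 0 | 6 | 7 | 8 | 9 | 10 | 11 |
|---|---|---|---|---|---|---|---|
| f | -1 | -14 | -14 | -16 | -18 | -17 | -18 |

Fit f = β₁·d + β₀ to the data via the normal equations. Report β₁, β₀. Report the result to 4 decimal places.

From the data, Σd·d = 451, Σd = 51, Σ1 = 7.
And Σd·f = -840, Σf = -98.
XᵀX·[β₁, β₀]ᵀ = Xᵀf becomes [[451, 51]; [51, 7]]·[β₁, β₀]ᵀ = [-840, -98]ᵀ.
Eliminating β₀: 7·(row 1) − 51·(row 2) gives 556·β₁ = 7·(-840) − 51·(-98) = -882, so β₁ = -441/278.
Then β₀ = ((-98) − 51·(-441/278))/7 = -679/278.

β₁ = -1.5863, β₀ = -2.4424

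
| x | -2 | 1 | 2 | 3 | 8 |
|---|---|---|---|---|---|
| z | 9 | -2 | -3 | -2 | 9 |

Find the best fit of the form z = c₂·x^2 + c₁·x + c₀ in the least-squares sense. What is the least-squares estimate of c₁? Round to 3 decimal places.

The normal equations are: 4210·c₂ + 540·c₁ + 82·c₀ = 580;  540·c₂ + 82·c₁ + 12·c₀ = 40;  82·c₂ + 12·c₁ + 5·c₀ = 11.
(Σx^2·x^2 = 4210, Σx^2·x = 540, Σx^2 = 82, Σx·x = 82, Σx = 12, Σ1 = 5, Σx^2·z = 580, Σx·z = 40, Σz = 11.)
Solving the 3×3 system (Gaussian elimination) gives c₂ = 20739/43303, c₁ = -9440/3331, c₀ = 49675/43303.

c₁ = -2.834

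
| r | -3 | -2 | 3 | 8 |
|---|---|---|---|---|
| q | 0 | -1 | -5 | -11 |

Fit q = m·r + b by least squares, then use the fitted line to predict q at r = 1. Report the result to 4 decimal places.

q̂ = -3.7597

Entries of AᵀA: Σr·r = 86, Σr = 6, Σ1 = 4.
Moment sums: Σr·q = -101, Σq = -17.
AᵀA·[m, b]ᵀ = Aᵀq becomes [[86, 6]; [6, 4]]·[m, b]ᵀ = [-101, -17]ᵀ.
Determinant 86·4 − 6² = 308.
m = ((-101)·4 − 6·(-17))/308 = -151/154; b = (86·(-17) − 6·(-101))/308 = -214/77.
At r = 1: q̂ = (-151/154)·(1) + (-214/77)·(1) = -579/154.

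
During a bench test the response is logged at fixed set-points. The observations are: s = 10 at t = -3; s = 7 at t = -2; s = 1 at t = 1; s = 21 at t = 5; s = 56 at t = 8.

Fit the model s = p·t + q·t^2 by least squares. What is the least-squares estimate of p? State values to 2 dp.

Sums needed: Σt·t = 103, Σt·t^2 = 603, Σt^2·t^2 = 4819.
And Σt·s = 510, Σt^2·s = 4228.
Normal equations: [[103, 603]; [603, 4819]]·[p, q]ᵀ = [510, 4228]ᵀ.
det = 103·4819 − 603² = 132748.
p = (510·4819 − 603·4228)/132748 = -45897/66374; q = (103·4228 − 603·510)/132748 = 63977/66374.

p = -0.69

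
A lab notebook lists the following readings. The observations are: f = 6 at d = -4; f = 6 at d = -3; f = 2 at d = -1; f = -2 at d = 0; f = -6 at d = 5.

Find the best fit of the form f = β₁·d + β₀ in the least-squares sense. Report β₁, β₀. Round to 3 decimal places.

From the data, Σd·d = 51, Σd = -3, Σ1 = 5.
And Σd·f = -74, Σf = 6.
Eliminating β₀: 5·(row 1) − (-3)·(row 2) gives 246·β₁ = 5·(-74) − (-3)·6 = -352, so β₁ = -176/123.
Then β₀ = (6 − (-3)·(-176/123))/5 = 14/41.

β₁ = -1.431, β₀ = 0.341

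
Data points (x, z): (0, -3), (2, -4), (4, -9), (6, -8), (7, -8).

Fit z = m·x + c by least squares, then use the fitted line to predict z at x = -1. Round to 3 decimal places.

Sums needed: Σx·x = 105, Σx = 19, Σ1 = 5.
And Σx·z = -148, Σz = -32.
Determinant 105·5 − 19² = 164.
m = ((-148)·5 − 19·(-32))/164 = -33/41; c = (105·(-32) − 19·(-148))/164 = -137/41.
At x = -1: ẑ = (-33/41)·(-1) + (-137/41)·(1) = -104/41.

ẑ = -2.537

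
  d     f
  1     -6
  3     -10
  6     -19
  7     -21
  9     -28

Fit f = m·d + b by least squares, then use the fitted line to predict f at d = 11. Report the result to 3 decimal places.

f̂ = -32.750

From the data, Σd·d = 176, Σd = 26, Σ1 = 5.
And Σd·f = -549, Σf = -84.
Normal equations: [[176, 26]; [26, 5]]·[m, b]ᵀ = [-549, -84]ᵀ.
det = 176·5 − 26² = 204.
m = ((-549)·5 − 26·(-84))/204 = -11/4; b = (176·(-84) − 26·(-549))/204 = -5/2.
At d = 11: f̂ = (-11/4)·(11) + (-5/2)·(1) = -131/4.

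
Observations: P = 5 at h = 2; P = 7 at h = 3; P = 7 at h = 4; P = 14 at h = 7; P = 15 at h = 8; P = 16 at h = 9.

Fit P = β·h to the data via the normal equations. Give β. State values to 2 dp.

β = 1.89

Forming AᵀA = [[223]] and AᵀP = [421]ᵀ gives AᵀA·[β]ᵀ = AᵀP.
β = 421/223 = 1.88789.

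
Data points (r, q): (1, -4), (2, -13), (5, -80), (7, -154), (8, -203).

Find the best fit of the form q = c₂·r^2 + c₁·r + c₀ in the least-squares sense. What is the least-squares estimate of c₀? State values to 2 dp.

AᵀA·[c₂, c₁, c₀]ᵀ = Aᵀq reads: 7139·c₂ + 989·c₁ + 143·c₀ = -22594;  989·c₂ + 143·c₁ + 23·c₀ = -3132;  143·c₂ + 23·c₁ + 5·c₀ = -454.
Solving the 3×3 system (Gaussian elimination) gives c₂ = -548/173, c₁ = 77/519, c₀ = -461/519.

c₀ = -0.89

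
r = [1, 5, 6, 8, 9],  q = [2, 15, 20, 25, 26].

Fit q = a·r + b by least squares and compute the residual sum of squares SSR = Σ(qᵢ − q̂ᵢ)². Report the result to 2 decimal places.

Compute the Gram sums: Σr·r = 207, Σr = 29, Σ1 = 5.
Moment sums: Σr·q = 631, Σq = 88.
Normal equations: [[207, 29]; [29, 5]]·[a, b]ᵀ = [631, 88]ᵀ.
Eliminating b: 5·(row 1) − 29·(row 2) gives 194·a = 5·631 − 29·88 = 603, so a = 603/194.
Then b = (88 − 29·(603/194))/5 = -83/194.
Residuals: -66/97, -11/97, 345/194, 109/194, -150/97; SSR = 1231/194.

SSR = 6.35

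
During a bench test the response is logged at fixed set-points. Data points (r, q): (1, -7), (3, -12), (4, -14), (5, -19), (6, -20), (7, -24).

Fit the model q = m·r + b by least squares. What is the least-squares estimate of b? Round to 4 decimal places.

Compute the Gram sums: Σr·r = 136, Σr = 26, Σ1 = 6.
Right-hand side: Σr·q = -482, Σq = -96.
AᵀA·[m, b]ᵀ = Aᵀq becomes [[136, 26]; [26, 6]]·[m, b]ᵀ = [-482, -96]ᵀ.
Determinant 136·6 − 26² = 140.
m = ((-482)·6 − 26·(-96))/140 = -99/35; b = (136·(-96) − 26·(-482))/140 = -131/35.

b = -3.7429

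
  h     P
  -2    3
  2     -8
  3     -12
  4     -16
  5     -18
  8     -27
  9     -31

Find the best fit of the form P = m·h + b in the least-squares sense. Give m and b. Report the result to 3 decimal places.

Compute the Gram sums: Σh·h = 203, Σh = 29, Σ1 = 7.
Right-hand side: Σh·P = -707, ΣP = -109.
So AᵀA·[m, b]ᵀ = AᵀP: [[203, 29]; [29, 7]]·[m, b]ᵀ = [-707, -109]ᵀ.
det = 203·7 − 29² = 580.
m = ((-707)·7 − 29·(-109))/580 = -447/145; b = (203·(-109) − 29·(-707))/580 = -14/5.

m = -3.083, b = -2.800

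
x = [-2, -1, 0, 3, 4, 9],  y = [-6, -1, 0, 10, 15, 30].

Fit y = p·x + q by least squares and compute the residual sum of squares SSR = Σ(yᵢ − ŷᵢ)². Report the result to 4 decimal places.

Normal-equation sums: Σx·x = 111, Σx = 13, Σ1 = 6.
Moment sums: Σx·y = 373, Σy = 48.
Eliminating q: 6·(row 1) − 13·(row 2) gives 497·p = 6·373 − 13·48 = 1614, so p = 1614/497.
Then q = (48 − 13·(1614/497))/6 = 479/497.
Residuals: -233/497, 638/497, -479/497, -351/497, 520/497, -95/497; SSR = 2200/497.

SSR = 4.4266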